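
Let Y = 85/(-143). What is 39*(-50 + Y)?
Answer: -21705/11 ≈ -1973.2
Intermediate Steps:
Y = -85/143 (Y = 85*(-1/143) = -85/143 ≈ -0.59441)
39*(-50 + Y) = 39*(-50 - 85/143) = 39*(-7235/143) = -21705/11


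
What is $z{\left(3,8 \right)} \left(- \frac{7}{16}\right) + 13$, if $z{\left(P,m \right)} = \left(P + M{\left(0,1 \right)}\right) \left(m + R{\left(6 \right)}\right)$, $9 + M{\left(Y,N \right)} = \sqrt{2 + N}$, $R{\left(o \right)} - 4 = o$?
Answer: $\frac{241}{4} - \frac{63 \sqrt{3}}{8} \approx 46.61$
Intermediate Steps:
$R{\left(o \right)} = 4 + o$
$M{\left(Y,N \right)} = -9 + \sqrt{2 + N}$
$z{\left(P,m \right)} = \left(10 + m\right) \left(-9 + P + \sqrt{3}\right)$ ($z{\left(P,m \right)} = \left(P - \left(9 - \sqrt{2 + 1}\right)\right) \left(m + \left(4 + 6\right)\right) = \left(P - \left(9 - \sqrt{3}\right)\right) \left(m + 10\right) = \left(-9 + P + \sqrt{3}\right) \left(10 + m\right) = \left(10 + m\right) \left(-9 + P + \sqrt{3}\right)$)
$z{\left(3,8 \right)} \left(- \frac{7}{16}\right) + 13 = \left(-90 + 10 \cdot 3 + 10 \sqrt{3} + 3 \cdot 8 - 8 \left(9 - \sqrt{3}\right)\right) \left(- \frac{7}{16}\right) + 13 = \left(-90 + 30 + 10 \sqrt{3} + 24 - \left(72 - 8 \sqrt{3}\right)\right) \left(\left(-7\right) \frac{1}{16}\right) + 13 = \left(-108 + 18 \sqrt{3}\right) \left(- \frac{7}{16}\right) + 13 = \left(\frac{189}{4} - \frac{63 \sqrt{3}}{8}\right) + 13 = \frac{241}{4} - \frac{63 \sqrt{3}}{8}$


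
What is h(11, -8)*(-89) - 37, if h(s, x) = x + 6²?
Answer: -2529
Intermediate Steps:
h(s, x) = 36 + x (h(s, x) = x + 36 = 36 + x)
h(11, -8)*(-89) - 37 = (36 - 8)*(-89) - 37 = 28*(-89) - 37 = -2492 - 37 = -2529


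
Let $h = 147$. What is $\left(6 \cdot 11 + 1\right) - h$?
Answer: $-80$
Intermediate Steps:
$\left(6 \cdot 11 + 1\right) - h = \left(6 \cdot 11 + 1\right) - 147 = \left(66 + 1\right) - 147 = 67 - 147 = -80$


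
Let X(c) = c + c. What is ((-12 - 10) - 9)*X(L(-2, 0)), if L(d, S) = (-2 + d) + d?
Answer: 372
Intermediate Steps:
L(d, S) = -2 + 2*d
X(c) = 2*c
((-12 - 10) - 9)*X(L(-2, 0)) = ((-12 - 10) - 9)*(2*(-2 + 2*(-2))) = (-22 - 9)*(2*(-2 - 4)) = -62*(-6) = -31*(-12) = 372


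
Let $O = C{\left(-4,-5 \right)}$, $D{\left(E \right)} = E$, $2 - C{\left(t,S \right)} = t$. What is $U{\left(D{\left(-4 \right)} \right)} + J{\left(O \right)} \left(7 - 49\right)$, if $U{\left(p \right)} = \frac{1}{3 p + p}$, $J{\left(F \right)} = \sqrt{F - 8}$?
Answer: $- \frac{1}{16} - 42 i \sqrt{2} \approx -0.0625 - 59.397 i$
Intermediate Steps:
$C{\left(t,S \right)} = 2 - t$
$O = 6$ ($O = 2 - -4 = 2 + 4 = 6$)
$J{\left(F \right)} = \sqrt{-8 + F}$ ($J{\left(F \right)} = \sqrt{F - 8} = \sqrt{-8 + F}$)
$U{\left(p \right)} = \frac{1}{4 p}$
$U{\left(D{\left(-4 \right)} \right)} + J{\left(O \right)} \left(7 - 49\right) = \frac{1}{4 \left(-4\right)} + \sqrt{-8 + 6} \left(7 - 49\right) = \frac{1}{4} \left(- \frac{1}{4}\right) + \sqrt{-2} \left(-42\right) = - \frac{1}{16} + i \sqrt{2} \left(-42\right) = - \frac{1}{16} - 42 i \sqrt{2}$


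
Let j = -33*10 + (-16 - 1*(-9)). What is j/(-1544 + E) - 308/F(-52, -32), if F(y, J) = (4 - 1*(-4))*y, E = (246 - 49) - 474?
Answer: 175265/189384 ≈ 0.92545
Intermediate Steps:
E = -277 (E = 197 - 474 = -277)
F(y, J) = 8*y (F(y, J) = (4 + 4)*y = 8*y)
j = -337 (j = -330 + (-16 + 9) = -330 - 7 = -337)
j/(-1544 + E) - 308/F(-52, -32) = -337/(-1544 - 277) - 308/(8*(-52)) = -337/(-1821) - 308/(-416) = -337*(-1/1821) - 308*(-1/416) = 337/1821 + 77/104 = 175265/189384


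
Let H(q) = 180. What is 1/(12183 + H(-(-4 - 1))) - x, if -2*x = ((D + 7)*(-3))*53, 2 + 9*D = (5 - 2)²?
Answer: -7644454/12363 ≈ -618.33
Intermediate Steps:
D = 7/9 (D = -2/9 + (5 - 2)²/9 = -2/9 + (⅑)*3² = -2/9 + (⅑)*9 = -2/9 + 1 = 7/9 ≈ 0.77778)
x = 1855/3 (x = -(7/9 + 7)*(-3)*53/2 = -(70/9)*(-3)*53/2 = -(-35)*53/3 = -½*(-3710/3) = 1855/3 ≈ 618.33)
1/(12183 + H(-(-4 - 1))) - x = 1/(12183 + 180) - 1*1855/3 = 1/12363 - 1855/3 = -7644454/12363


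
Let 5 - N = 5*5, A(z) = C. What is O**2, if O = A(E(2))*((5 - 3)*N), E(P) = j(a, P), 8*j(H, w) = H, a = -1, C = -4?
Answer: 25600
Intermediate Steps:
j(H, w) = H/8
E(P) = -1/8 (E(P) = (1/8)*(-1) = -1/8)
A(z) = -4
N = -20 (N = 5 - 5*5 = 5 - 1*25 = 5 - 25 = -20)
O = 160 (O = -4*(5 - 3)*(-20) = -8*(-20) = -4*(-40) = 160)
O**2 = 160**2 = 25600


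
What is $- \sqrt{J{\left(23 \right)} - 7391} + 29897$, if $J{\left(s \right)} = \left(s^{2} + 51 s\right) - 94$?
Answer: $29897 - i \sqrt{5783} \approx 29897.0 - 76.046 i$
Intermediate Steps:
$J{\left(s \right)} = -94 + s^{2} + 51 s$
$- \sqrt{J{\left(23 \right)} - 7391} + 29897 = - \sqrt{\left(-94 + 23^{2} + 51 \cdot 23\right) - 7391} + 29897 = - \sqrt{\left(-94 + 529 + 1173\right) - 7391} + 29897 = - \sqrt{1608 - 7391} + 29897 = - \sqrt{-5783} + 29897 = - i \sqrt{5783} + 29897 = 29897 - i \sqrt{5783}$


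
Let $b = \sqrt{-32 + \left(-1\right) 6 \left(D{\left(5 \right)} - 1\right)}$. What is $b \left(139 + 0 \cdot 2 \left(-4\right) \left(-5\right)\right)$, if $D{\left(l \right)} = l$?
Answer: $278 i \sqrt{14} \approx 1040.2 i$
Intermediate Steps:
$b = 2 i \sqrt{14}$ ($b = \sqrt{-32 + \left(-1\right) 6 \left(5 - 1\right)} = \sqrt{-32 - 24} = \sqrt{-56} = 2 i \sqrt{14} \approx 7.4833 i$)
$b \left(139 + 0 \cdot 2 \left(-4\right) \left(-5\right)\right) = 2 i \sqrt{14} \left(139 + 0 \cdot 2 \left(-4\right) \left(-5\right)\right) = 2 i \sqrt{14} \left(139 + 0 \left(-8\right) \left(-5\right)\right) = 2 i \sqrt{14} \left(139 + 0 \left(-5\right)\right) = 2 i \sqrt{14} \left(139 + 0\right) = 2 i \sqrt{14} \cdot 139 = 278 i \sqrt{14}$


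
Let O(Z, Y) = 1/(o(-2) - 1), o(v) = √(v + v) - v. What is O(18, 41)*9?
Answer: 9/5 - 18*I/5 ≈ 1.8 - 3.6*I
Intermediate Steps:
o(v) = -v + √2*√v (o(v) = √(2*v) - v = √2*√v - v = -v + √2*√v)
O(Z, Y) = (1 - 2*I)/5 (O(Z, Y) = 1/((-1*(-2) + √2*√(-2)) - 1) = 1/((2 + √2*(I*√2)) - 1) = 1/((2 + 2*I) - 1) = 1/(1 + 2*I) = (1 - 2*I)/5)
O(18, 41)*9 = (⅕ - 2*I/5)*9 = 9/5 - 18*I/5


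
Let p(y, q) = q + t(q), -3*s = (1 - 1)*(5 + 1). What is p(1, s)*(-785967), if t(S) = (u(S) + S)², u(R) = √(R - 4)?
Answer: 3143868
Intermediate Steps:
u(R) = √(-4 + R)
t(S) = (S + √(-4 + S))² (t(S) = (√(-4 + S) + S)² = (S + √(-4 + S))²)
s = 0 (s = -(1 - 1)*(5 + 1)/3 = -0*6 = -⅓*0 = 0)
p(y, q) = q + (q + √(-4 + q))²
p(1, s)*(-785967) = (0 + (0 + √(-4 + 0))²)*(-785967) = (0 + (0 + √(-4))²)*(-785967) = (0 + (0 + 2*I)²)*(-785967) = (0 + (2*I)²)*(-785967) = (0 - 4)*(-785967) = -4*(-785967) = 3143868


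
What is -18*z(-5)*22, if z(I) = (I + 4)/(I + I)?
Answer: -198/5 ≈ -39.600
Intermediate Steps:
z(I) = (4 + I)/(2*I) (z(I) = (4 + I)/((2*I)) = (4 + I)*(1/(2*I)) = (4 + I)/(2*I))
-18*z(-5)*22 = -9*(4 - 5)/(-5)*22 = -9*(-1)*(-1)/5*22 = -18*1/10*22 = -9/5*22 = -198/5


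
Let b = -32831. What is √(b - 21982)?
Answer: 11*I*√453 ≈ 234.12*I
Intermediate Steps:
√(b - 21982) = √(-32831 - 21982) = √(-54813) = 11*I*√453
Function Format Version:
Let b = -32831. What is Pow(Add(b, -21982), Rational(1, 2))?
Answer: Mul(11, I, Pow(453, Rational(1, 2))) ≈ Mul(234.12, I)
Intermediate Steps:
Pow(Add(b, -21982), Rational(1, 2)) = Pow(Add(-32831, -21982), Rational(1, 2)) = Pow(-54813, Rational(1, 2)) = Mul(11, I, Pow(453, Rational(1, 2)))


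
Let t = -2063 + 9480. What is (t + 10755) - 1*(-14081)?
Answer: 32253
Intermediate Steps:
t = 7417
(t + 10755) - 1*(-14081) = (7417 + 10755) - 1*(-14081) = 18172 + 14081 = 32253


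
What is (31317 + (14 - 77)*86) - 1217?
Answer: 24682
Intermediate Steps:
(31317 + (14 - 77)*86) - 1217 = (31317 - 63*86) - 1217 = (31317 - 5418) - 1217 = 25899 - 1217 = 24682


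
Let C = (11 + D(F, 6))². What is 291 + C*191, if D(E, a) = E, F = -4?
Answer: 9650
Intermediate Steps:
C = 49 (C = (11 - 4)² = 7² = 49)
291 + C*191 = 291 + 49*191 = 291 + 9359 = 9650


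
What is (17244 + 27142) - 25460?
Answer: 18926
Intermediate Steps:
(17244 + 27142) - 25460 = 44386 - 25460 = 18926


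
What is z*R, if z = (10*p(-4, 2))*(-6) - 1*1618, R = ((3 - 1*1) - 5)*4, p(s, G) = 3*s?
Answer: 10776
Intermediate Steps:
R = -12 (R = ((3 - 1) - 5)*4 = (2 - 5)*4 = -3*4 = -12)
z = -898 (z = (10*(3*(-4)))*(-6) - 1*1618 = (10*(-12))*(-6) - 1618 = -120*(-6) - 1618 = 720 - 1618 = -898)
z*R = -898*(-12) = 10776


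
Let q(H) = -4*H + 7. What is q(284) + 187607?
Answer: 186478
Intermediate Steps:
q(H) = 7 - 4*H
q(284) + 187607 = (7 - 4*284) + 187607 = (7 - 1136) + 187607 = -1129 + 187607 = 186478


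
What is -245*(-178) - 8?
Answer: 43602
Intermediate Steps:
-245*(-178) - 8 = 43610 - 8 = 43602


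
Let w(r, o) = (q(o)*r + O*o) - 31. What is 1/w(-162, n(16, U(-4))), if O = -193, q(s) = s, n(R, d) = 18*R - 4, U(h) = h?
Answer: -1/100851 ≈ -9.9156e-6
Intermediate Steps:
n(R, d) = -4 + 18*R
w(r, o) = -31 - 193*o + o*r (w(r, o) = (o*r - 193*o) - 31 = (-193*o + o*r) - 31 = -31 - 193*o + o*r)
1/w(-162, n(16, U(-4))) = 1/(-31 - 193*(-4 + 18*16) + (-4 + 18*16)*(-162)) = 1/(-31 - 193*(-4 + 288) + (-4 + 288)*(-162)) = 1/(-31 - 193*284 + 284*(-162)) = 1/(-31 - 54812 - 46008) = 1/(-100851) = -1/100851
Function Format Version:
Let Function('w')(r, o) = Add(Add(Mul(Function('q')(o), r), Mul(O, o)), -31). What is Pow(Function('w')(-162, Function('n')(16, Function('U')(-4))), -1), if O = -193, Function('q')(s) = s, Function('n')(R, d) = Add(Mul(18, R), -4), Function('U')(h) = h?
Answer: Rational(-1, 100851) ≈ -9.9156e-6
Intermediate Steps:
Function('n')(R, d) = Add(-4, Mul(18, R))
Function('w')(r, o) = Add(-31, Mul(-193, o), Mul(o, r)) (Function('w')(r, o) = Add(Add(Mul(o, r), Mul(-193, o)), -31) = Add(Add(Mul(-193, o), Mul(o, r)), -31) = Add(-31, Mul(-193, o), Mul(o, r)))
Pow(Function('w')(-162, Function('n')(16, Function('U')(-4))), -1) = Pow(Add(-31, Mul(-193, Add(-4, Mul(18, 16))), Mul(Add(-4, Mul(18, 16)), -162)), -1) = Pow(Add(-31, Mul(-193, Add(-4, 288)), Mul(Add(-4, 288), -162)), -1) = Pow(Add(-31, Mul(-193, 284), Mul(284, -162)), -1) = Pow(Add(-31, -54812, -46008), -1) = Pow(-100851, -1) = Rational(-1, 100851)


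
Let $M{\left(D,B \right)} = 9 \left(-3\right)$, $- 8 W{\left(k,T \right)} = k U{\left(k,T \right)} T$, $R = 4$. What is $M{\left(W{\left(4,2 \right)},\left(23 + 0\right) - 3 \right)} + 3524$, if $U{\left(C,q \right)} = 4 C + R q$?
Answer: $3497$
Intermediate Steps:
$U{\left(C,q \right)} = 4 C + 4 q$
$W{\left(k,T \right)} = - \frac{T k \left(4 T + 4 k\right)}{8}$ ($W{\left(k,T \right)} = - \frac{k \left(4 k + 4 T\right) T}{8} = - \frac{k \left(4 T + 4 k\right) T}{8} = - \frac{T k \left(4 T + 4 k\right)}{8}$)
$M{\left(D,B \right)} = -27$
$M{\left(W{\left(4,2 \right)},\left(23 + 0\right) - 3 \right)} + 3524 = -27 + 3524 = 3497$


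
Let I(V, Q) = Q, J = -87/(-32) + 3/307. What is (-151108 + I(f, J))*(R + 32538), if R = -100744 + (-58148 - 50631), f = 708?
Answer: 262726832226195/9824 ≈ 2.6743e+10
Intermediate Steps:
R = -209523 (R = -100744 - 108779 = -209523)
J = 26805/9824 (J = -87*(-1/32) + 3*(1/307) = 87/32 + 3/307 = 26805/9824 ≈ 2.7285)
(-151108 + I(f, J))*(R + 32538) = (-151108 + 26805/9824)*(-209523 + 32538) = -1484458187/9824*(-176985) = 262726832226195/9824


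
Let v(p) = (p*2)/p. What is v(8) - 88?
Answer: -86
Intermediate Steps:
v(p) = 2 (v(p) = (2*p)/p = 2)
v(8) - 88 = 2 - 88 = -86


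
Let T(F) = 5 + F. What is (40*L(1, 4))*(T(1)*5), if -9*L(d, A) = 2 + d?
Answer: -400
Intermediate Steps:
L(d, A) = -2/9 - d/9 (L(d, A) = -(2 + d)/9 = -2/9 - d/9)
(40*L(1, 4))*(T(1)*5) = (40*(-2/9 - 1/9*1))*((5 + 1)*5) = (40*(-2/9 - 1/9))*(6*5) = (40*(-1/3))*30 = -40/3*30 = -400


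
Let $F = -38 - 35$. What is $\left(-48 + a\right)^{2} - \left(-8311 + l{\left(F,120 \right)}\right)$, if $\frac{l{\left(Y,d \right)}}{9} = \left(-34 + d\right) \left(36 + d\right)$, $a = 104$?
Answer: $-109297$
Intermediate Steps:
$F = -73$ ($F = -38 - 35 = -73$)
$l{\left(Y,d \right)} = 9 \left(-34 + d\right) \left(36 + d\right)$
$\left(-48 + a\right)^{2} - \left(-8311 + l{\left(F,120 \right)}\right) = \left(-48 + 104\right)^{2} - \left(-8311 + \left(-11016 + 9 \cdot 120^{2} + 18 \cdot 120\right)\right) = 56^{2} - \left(-8311 + \left(-11016 + 9 \cdot 14400 + 2160\right)\right) = 3136 - \left(-8311 + \left(-11016 + 129600 + 2160\right)\right) = 3136 - \left(-8311 + 120744\right) = 3136 - 112433 = -109297$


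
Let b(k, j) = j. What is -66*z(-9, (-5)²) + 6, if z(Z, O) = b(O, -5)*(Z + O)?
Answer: 5286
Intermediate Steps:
z(Z, O) = -5*O - 5*Z (z(Z, O) = -5*(Z + O) = -5*(O + Z) = -5*O - 5*Z)
-66*z(-9, (-5)²) + 6 = -66*(-5*(-5)² - 5*(-9)) + 6 = -66*(-5*25 + 45) + 6 = -66*(-125 + 45) + 6 = -66*(-80) + 6 = 5280 + 6 = 5286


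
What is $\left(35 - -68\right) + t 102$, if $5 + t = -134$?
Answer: $-14075$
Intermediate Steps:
$t = -139$ ($t = -5 - 134 = -139$)
$\left(35 - -68\right) + t 102 = \left(35 - -68\right) - 14178 = \left(35 + 68\right) - 14178 = 103 - 14178 = -14075$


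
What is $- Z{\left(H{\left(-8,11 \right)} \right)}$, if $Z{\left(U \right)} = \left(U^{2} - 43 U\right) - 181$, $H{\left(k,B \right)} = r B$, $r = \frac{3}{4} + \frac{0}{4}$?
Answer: $\frac{7483}{16} \approx 467.69$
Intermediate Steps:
$r = \frac{3}{4}$ ($r = 3 \cdot \frac{1}{4} + 0 \cdot \frac{1}{4} = \frac{3}{4} + 0 = \frac{3}{4} \approx 0.75$)
$H{\left(k,B \right)} = \frac{3 B}{4}$
$Z{\left(U \right)} = -181 + U^{2} - 43 U$
$- Z{\left(H{\left(-8,11 \right)} \right)} = - (-181 + \left(\frac{3}{4} \cdot 11\right)^{2} - 43 \cdot \frac{3}{4} \cdot 11) = - (-181 + \left(\frac{33}{4}\right)^{2} - \frac{1419}{4}) = - (-181 + \frac{1089}{16} - \frac{1419}{4}) = \left(-1\right) \left(- \frac{7483}{16}\right) = \frac{7483}{16}$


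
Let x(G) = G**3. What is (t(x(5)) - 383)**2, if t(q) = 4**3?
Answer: 101761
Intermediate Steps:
t(q) = 64
(t(x(5)) - 383)**2 = (64 - 383)**2 = (-319)**2 = 101761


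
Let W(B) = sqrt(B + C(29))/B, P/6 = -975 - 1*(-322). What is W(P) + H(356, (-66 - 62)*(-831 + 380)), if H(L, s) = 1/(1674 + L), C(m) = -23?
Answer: 1/2030 - I*sqrt(3941)/3918 ≈ 0.00049261 - 0.016023*I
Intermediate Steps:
P = -3918 (P = 6*(-975 - 1*(-322)) = 6*(-975 + 322) = 6*(-653) = -3918)
W(B) = sqrt(-23 + B)/B (W(B) = sqrt(B - 23)/B = sqrt(-23 + B)/B)
W(P) + H(356, (-66 - 62)*(-831 + 380)) = sqrt(-23 - 3918)/(-3918) + 1/(1674 + 356) = -I*sqrt(3941)/3918 + 1/2030 = 1/2030 - I*sqrt(3941)/3918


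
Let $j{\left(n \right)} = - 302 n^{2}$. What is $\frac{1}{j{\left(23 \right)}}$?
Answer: $- \frac{1}{159758} \approx -6.2595 \cdot 10^{-6}$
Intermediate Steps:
$\frac{1}{j{\left(23 \right)}} = \frac{1}{\left(-302\right) 23^{2}} = \frac{1}{\left(-302\right) 529} = \frac{1}{-159758} = - \frac{1}{159758}$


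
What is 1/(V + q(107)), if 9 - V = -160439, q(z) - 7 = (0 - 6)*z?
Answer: 1/159813 ≈ 6.2573e-6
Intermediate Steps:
q(z) = 7 - 6*z (q(z) = 7 + (0 - 6)*z = 7 - 6*z)
V = 160448 (V = 9 - 1*(-160439) = 9 + 160439 = 160448)
1/(V + q(107)) = 1/(160448 + (7 - 6*107)) = 1/(160448 + (7 - 642)) = 1/(160448 - 635) = 1/159813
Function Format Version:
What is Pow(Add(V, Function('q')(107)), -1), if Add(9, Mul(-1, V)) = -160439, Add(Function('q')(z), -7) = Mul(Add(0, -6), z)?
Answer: Rational(1, 159813) ≈ 6.2573e-6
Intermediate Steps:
Function('q')(z) = Add(7, Mul(-6, z)) (Function('q')(z) = Add(7, Mul(Add(0, -6), z)) = Add(7, Mul(-6, z)))
V = 160448 (V = Add(9, Mul(-1, -160439)) = Add(9, 160439) = 160448)
Pow(Add(V, Function('q')(107)), -1) = Pow(Add(160448, Add(7, Mul(-6, 107))), -1) = Pow(Add(160448, Add(7, -642)), -1) = Pow(Add(160448, -635), -1) = Pow(159813, -1) = Rational(1, 159813)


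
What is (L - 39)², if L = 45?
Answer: 36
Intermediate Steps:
(L - 39)² = (45 - 39)² = 6² = 36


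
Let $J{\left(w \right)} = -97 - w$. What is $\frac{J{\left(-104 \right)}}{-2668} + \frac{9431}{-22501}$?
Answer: $- \frac{25319415}{60032668} \approx -0.42176$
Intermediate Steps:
$\frac{J{\left(-104 \right)}}{-2668} + \frac{9431}{-22501} = \frac{-97 - -104}{-2668} + \frac{9431}{-22501} = \left(-97 + 104\right) \left(- \frac{1}{2668}\right) + 9431 \left(- \frac{1}{22501}\right) = 7 \left(- \frac{1}{2668}\right) - \frac{9431}{22501} = - \frac{7}{2668} - \frac{9431}{22501} = - \frac{25319415}{60032668}$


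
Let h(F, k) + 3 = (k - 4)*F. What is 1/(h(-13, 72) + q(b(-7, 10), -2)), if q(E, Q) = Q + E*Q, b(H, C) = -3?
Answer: -1/883 ≈ -0.0011325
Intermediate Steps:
h(F, k) = -3 + F*(-4 + k) (h(F, k) = -3 + (k - 4)*F = -3 + (-4 + k)*F = -3 + F*(-4 + k))
1/(h(-13, 72) + q(b(-7, 10), -2)) = 1/((-3 - 4*(-13) - 13*72) - 2*(1 - 3)) = 1/((-3 + 52 - 936) - 2*(-2)) = 1/(-887 + 4) = 1/(-883) = -1/883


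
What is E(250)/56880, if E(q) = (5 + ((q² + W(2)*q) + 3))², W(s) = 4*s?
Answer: 260080129/3555 ≈ 73159.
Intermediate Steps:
E(q) = (8 + q² + 8*q)² (E(q) = (5 + ((q² + (4*2)*q) + 3))² = (5 + ((q² + 8*q) + 3))² = (5 + (3 + q² + 8*q))² = (8 + q² + 8*q)²)
E(250)/56880 = (8 + 250² + 8*250)²/56880 = (8 + 62500 + 2000)²*(1/56880) = 64508²*(1/56880) = 4161282064*(1/56880) = 260080129/3555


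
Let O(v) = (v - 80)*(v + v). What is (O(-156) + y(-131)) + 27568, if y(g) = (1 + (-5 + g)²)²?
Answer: 342240209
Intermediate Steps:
O(v) = 2*v*(-80 + v) (O(v) = (-80 + v)*(2*v) = 2*v*(-80 + v))
(O(-156) + y(-131)) + 27568 = (2*(-156)*(-80 - 156) + (1 + (-5 - 131)²)²) + 27568 = (2*(-156)*(-236) + (1 + (-136)²)²) + 27568 = (73632 + (1 + 18496)²) + 27568 = (73632 + 18497²) + 27568 = (73632 + 342139009) + 27568 = 342212641 + 27568 = 342240209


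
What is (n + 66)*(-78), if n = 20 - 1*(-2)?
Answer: -6864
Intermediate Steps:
n = 22 (n = 20 + 2 = 22)
(n + 66)*(-78) = (22 + 66)*(-78) = 88*(-78) = -6864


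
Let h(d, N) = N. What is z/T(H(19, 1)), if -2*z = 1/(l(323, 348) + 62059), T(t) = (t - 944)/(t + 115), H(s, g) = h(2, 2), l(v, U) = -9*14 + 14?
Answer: 13/12967572 ≈ 1.0025e-6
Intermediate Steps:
l(v, U) = -112 (l(v, U) = -126 + 14 = -112)
H(s, g) = 2
T(t) = (-944 + t)/(115 + t)
z = -1/123894 (z = -1/(2*(-112 + 62059)) = -1/2/61947 = -1/2*1/61947 = -1/123894 ≈ -8.0714e-6)
z/T(H(19, 1)) = -(115 + 2)/(-944 + 2)/123894 = -1/(123894*(-942/117)) = -1/(123894*((1/117)*(-942))) = -1/(123894*(-314/39)) = -1/123894*(-39/314) = 13/12967572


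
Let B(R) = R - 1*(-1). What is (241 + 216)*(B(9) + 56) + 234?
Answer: 30396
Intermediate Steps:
B(R) = 1 + R (B(R) = R + 1 = 1 + R)
(241 + 216)*(B(9) + 56) + 234 = (241 + 216)*((1 + 9) + 56) + 234 = 457*(10 + 56) + 234 = 457*66 + 234 = 30162 + 234 = 30396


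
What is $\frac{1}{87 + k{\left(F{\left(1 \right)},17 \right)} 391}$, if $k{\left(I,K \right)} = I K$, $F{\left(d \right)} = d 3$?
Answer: $\frac{1}{20028} \approx 4.993 \cdot 10^{-5}$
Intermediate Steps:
$F{\left(d \right)} = 3 d$
$\frac{1}{87 + k{\left(F{\left(1 \right)},17 \right)} 391} = \frac{1}{87 + 3 \cdot 1 \cdot 17 \cdot 391} = \frac{1}{87 + 3 \cdot 17 \cdot 391} = \frac{1}{87 + 51 \cdot 391} = \frac{1}{87 + 19941} = \frac{1}{20028}$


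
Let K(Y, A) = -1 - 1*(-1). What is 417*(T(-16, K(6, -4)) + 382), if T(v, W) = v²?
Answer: 266046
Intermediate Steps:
K(Y, A) = 0 (K(Y, A) = -1 + 1 = 0)
417*(T(-16, K(6, -4)) + 382) = 417*((-16)² + 382) = 417*(256 + 382) = 417*638 = 266046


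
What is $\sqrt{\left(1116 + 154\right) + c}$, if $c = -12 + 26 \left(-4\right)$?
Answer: $\sqrt{1154} \approx 33.971$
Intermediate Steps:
$c = -116$ ($c = -12 - 104 = -116$)
$\sqrt{\left(1116 + 154\right) + c} = \sqrt{\left(1116 + 154\right) - 116} = \sqrt{1270 - 116} = \sqrt{1154}$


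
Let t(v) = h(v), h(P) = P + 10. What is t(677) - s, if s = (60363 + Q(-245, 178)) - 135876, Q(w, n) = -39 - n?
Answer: 76417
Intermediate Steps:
h(P) = 10 + P
t(v) = 10 + v
s = -75730 (s = (60363 + (-39 - 1*178)) - 135876 = (60363 + (-39 - 178)) - 135876 = (60363 - 217) - 135876 = 60146 - 135876 = -75730)
t(677) - s = (10 + 677) - 1*(-75730) = 687 + 75730 = 76417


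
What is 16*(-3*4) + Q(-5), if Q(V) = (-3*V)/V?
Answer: -195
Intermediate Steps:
Q(V) = -3
16*(-3*4) + Q(-5) = 16*(-3*4) - 3 = 16*(-12) - 3 = -192 - 3 = -195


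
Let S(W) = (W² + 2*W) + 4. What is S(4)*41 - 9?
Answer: 1139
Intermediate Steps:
S(W) = 4 + W² + 2*W
S(4)*41 - 9 = (4 + 4² + 2*4)*41 - 9 = (4 + 16 + 8)*41 - 9 = 28*41 - 9 = 1148 - 9 = 1139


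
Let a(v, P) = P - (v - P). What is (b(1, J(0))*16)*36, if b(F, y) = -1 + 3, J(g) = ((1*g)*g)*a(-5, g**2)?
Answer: 1152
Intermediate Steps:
a(v, P) = -v + 2*P (a(v, P) = P + (P - v) = -v + 2*P)
J(g) = g**2*(5 + 2*g**2) (J(g) = ((1*g)*g)*(-1*(-5) + 2*g**2) = (g*g)*(5 + 2*g**2) = g**2*(5 + 2*g**2))
b(F, y) = 2
(b(1, J(0))*16)*36 = (2*16)*36 = 32*36 = 1152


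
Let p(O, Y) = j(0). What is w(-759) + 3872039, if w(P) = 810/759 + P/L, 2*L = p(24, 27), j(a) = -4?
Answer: 1959444301/506 ≈ 3.8724e+6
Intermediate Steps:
p(O, Y) = -4
L = -2 (L = (½)*(-4) = -2)
w(P) = 270/253 - P/2 (w(P) = 810/759 + P/(-2) = 810*(1/759) + P*(-½) = 270/253 - P/2)
w(-759) + 3872039 = (270/253 - ½*(-759)) + 3872039 = (270/253 + 759/2) + 3872039 = 192567/506 + 3872039 = 1959444301/506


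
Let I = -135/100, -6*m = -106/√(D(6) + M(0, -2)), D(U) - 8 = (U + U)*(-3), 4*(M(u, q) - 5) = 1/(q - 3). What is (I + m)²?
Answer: -19447379/1659600 + 477*I*√2305/2305 ≈ -11.718 + 9.9353*I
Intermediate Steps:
M(u, q) = 5 + 1/(4*(-3 + q)) (M(u, q) = 5 + 1/(4*(q - 3)) = 5 + 1/(4*(-3 + q)))
D(U) = 8 - 6*U (D(U) = 8 + (U + U)*(-3) = 8 + (2*U)*(-3) = 8 - 6*U)
m = -106*I*√2305/1383 (m = -(-53)/(3*(√((8 - 6*6) + (-59 + 20*(-2))/(4*(-3 - 2))))) = -(-53)/(3*(√((8 - 36) + (¼)*(-59 - 40)/(-5)))) = -(-53)/(3*(√(-28 + (¼)*(-⅕)*(-99)))) = -(-53)/(3*(√(-28 + 99/20))) = -(-53)/(3*(√(-461/20))) = -(-53)/(3*(I*√2305/10)) = -(-53)*(-2*I*√2305/461)/3 = -106*I*√2305/1383 ≈ -3.6798*I)
I = -27/20 (I = -135*1/100 = -27/20 ≈ -1.3500)
(I + m)² = (-27/20 - 106*I*√2305/1383)²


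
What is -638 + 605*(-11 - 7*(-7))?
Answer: 22352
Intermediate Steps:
-638 + 605*(-11 - 7*(-7)) = -638 + 605*(-11 + 49) = -638 + 605*38 = -638 + 22990 = 22352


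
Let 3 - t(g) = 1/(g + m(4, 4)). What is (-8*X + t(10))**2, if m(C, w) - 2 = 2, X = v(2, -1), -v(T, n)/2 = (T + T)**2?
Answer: 13140625/196 ≈ 67044.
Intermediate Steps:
v(T, n) = -8*T**2 (v(T, n) = -2*(T + T)**2 = -2*4*T**2 = -8*T**2)
X = -32 (X = -8*2**2 = -8*4 = -32)
m(C, w) = 4 (m(C, w) = 2 + 2 = 4)
t(g) = 3 - 1/(4 + g) (t(g) = 3 - 1/(g + 4) = 3 - 1/(4 + g))
(-8*X + t(10))**2 = (-8*(-32) + (11 + 3*10)/(4 + 10))**2 = (256 + (11 + 30)/14)**2 = (256 + (1/14)*41)**2 = (256 + 41/14)**2 = (3625/14)**2 = 13140625/196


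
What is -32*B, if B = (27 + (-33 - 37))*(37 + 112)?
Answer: 205024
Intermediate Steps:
B = -6407 (B = (27 - 70)*149 = -43*149 = -6407)
-32*B = -32*(-6407) = 205024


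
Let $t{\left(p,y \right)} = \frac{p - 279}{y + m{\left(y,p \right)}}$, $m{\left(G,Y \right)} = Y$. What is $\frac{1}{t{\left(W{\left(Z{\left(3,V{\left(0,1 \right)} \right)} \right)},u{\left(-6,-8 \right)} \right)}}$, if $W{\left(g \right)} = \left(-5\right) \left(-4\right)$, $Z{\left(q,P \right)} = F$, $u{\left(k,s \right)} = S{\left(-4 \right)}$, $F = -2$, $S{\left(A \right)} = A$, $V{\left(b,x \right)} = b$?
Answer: $- \frac{16}{259} \approx -0.061776$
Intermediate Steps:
$u{\left(k,s \right)} = -4$
$Z{\left(q,P \right)} = -2$
$W{\left(g \right)} = 20$
$t{\left(p,y \right)} = \frac{-279 + p}{p + y}$ ($t{\left(p,y \right)} = \frac{p - 279}{y + p} = \frac{-279 + p}{p + y}$)
$\frac{1}{t{\left(W{\left(Z{\left(3,V{\left(0,1 \right)} \right)} \right)},u{\left(-6,-8 \right)} \right)}} = \frac{1}{\frac{1}{20 - 4} \left(-279 + 20\right)} = \frac{1}{\frac{1}{16} \left(-259\right)} = \frac{1}{- \frac{259}{16}} = - \frac{16}{259}$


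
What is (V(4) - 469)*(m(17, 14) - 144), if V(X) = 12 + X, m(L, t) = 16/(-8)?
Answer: 66138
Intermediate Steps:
m(L, t) = -2 (m(L, t) = 16*(-⅛) = -2)
(V(4) - 469)*(m(17, 14) - 144) = ((12 + 4) - 469)*(-2 - 144) = (16 - 469)*(-146) = -453*(-146) = 66138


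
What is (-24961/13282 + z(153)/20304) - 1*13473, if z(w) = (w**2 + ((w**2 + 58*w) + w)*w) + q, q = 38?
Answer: -7789626041/588816 ≈ -13229.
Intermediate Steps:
z(w) = 38 + w**2 + w*(w**2 + 59*w) (z(w) = (w**2 + ((w**2 + 58*w) + w)*w) + 38 = (w**2 + (w**2 + 59*w)*w) + 38 = (w**2 + w*(w**2 + 59*w)) + 38 = 38 + w**2 + w*(w**2 + 59*w))
(-24961/13282 + z(153)/20304) - 1*13473 = (-24961/13282 + (38 + 153**3 + 60*153**2)/20304) - 1*13473 = (-24961*1/13282 + (38 + 3581577 + 60*23409)*(1/20304)) - 13473 = (-109/58 + (38 + 3581577 + 1404540)*(1/20304)) - 13473 = (-109/58 + 4986155*(1/20304)) - 13473 = (-109/58 + 4986155/20304) - 13473 = 143491927/588816 - 13473 = -7789626041/588816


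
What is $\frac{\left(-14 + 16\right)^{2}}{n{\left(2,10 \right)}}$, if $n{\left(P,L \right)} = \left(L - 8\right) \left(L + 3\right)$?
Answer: $\frac{2}{13} \approx 0.15385$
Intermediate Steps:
$n{\left(P,L \right)} = \left(-8 + L\right) \left(3 + L\right)$
$\frac{\left(-14 + 16\right)^{2}}{n{\left(2,10 \right)}} = \frac{\left(-14 + 16\right)^{2}}{-24 + 10^{2} - 50} = \frac{2^{2}}{-24 + 100 - 50} = \frac{4}{26} = 4 \cdot \frac{1}{26} = \frac{2}{13}$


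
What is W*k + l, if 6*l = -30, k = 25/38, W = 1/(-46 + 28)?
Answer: -3445/684 ≈ -5.0366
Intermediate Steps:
W = -1/18 (W = 1/(-18) = -1/18 ≈ -0.055556)
k = 25/38 (k = 25*(1/38) = 25/38 ≈ 0.65790)
l = -5 (l = (1/6)*(-30) = -5)
W*k + l = -1/18*25/38 - 5 = -25/684 - 5 = -3445/684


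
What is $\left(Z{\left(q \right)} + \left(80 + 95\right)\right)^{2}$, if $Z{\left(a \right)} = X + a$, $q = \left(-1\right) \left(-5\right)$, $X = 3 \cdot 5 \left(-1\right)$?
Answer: $27225$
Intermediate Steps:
$X = -15$ ($X = 15 \left(-1\right) = -15$)
$q = 5$
$Z{\left(a \right)} = -15 + a$
$\left(Z{\left(q \right)} + \left(80 + 95\right)\right)^{2} = \left(\left(-15 + 5\right) + \left(80 + 95\right)\right)^{2} = \left(-10 + 175\right)^{2} = 165^{2} = 27225$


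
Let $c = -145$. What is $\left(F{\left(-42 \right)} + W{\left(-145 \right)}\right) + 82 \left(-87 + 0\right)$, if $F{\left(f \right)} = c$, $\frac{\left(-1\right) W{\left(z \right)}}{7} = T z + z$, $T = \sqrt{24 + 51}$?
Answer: $-6264 + 5075 \sqrt{3} \approx 2526.2$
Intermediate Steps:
$T = 5 \sqrt{3}$ ($T = \sqrt{75} = 5 \sqrt{3} \approx 8.6602$)
$W{\left(z \right)} = - 7 z - 35 z \sqrt{3}$ ($W{\left(z \right)} = - 7 \left(5 \sqrt{3} z + z\right) = - 7 \left(5 z \sqrt{3} + z\right) = - 7 \left(z + 5 z \sqrt{3}\right) = - 7 z - 35 z \sqrt{3}$)
$F{\left(f \right)} = -145$
$\left(F{\left(-42 \right)} + W{\left(-145 \right)}\right) + 82 \left(-87 + 0\right) = \left(-145 - - 1015 \left(1 + 5 \sqrt{3}\right)\right) + 82 \left(-87 + 0\right) = \left(-145 + \left(1015 + 5075 \sqrt{3}\right)\right) + 82 \left(-87\right) = \left(870 + 5075 \sqrt{3}\right) - 7134 = -6264 + 5075 \sqrt{3}$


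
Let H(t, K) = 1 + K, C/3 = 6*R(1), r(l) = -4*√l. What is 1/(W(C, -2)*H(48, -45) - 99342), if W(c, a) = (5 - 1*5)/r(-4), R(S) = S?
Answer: -1/99342 ≈ -1.0066e-5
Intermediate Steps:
C = 18 (C = 3*(6*1) = 3*6 = 18)
W(c, a) = 0 (W(c, a) = (5 - 1*5)/((-8*I)) = (5 - 5)/((-8*I)) = 0/((-8*I)) = 0*(I/8) = 0)
1/(W(C, -2)*H(48, -45) - 99342) = 1/(0*(1 - 45) - 99342) = 1/(0*(-44) - 99342) = 1/(0 - 99342) = 1/(-99342) = -1/99342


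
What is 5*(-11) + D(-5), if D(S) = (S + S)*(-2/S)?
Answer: -59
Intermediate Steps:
D(S) = -4 (D(S) = (2*S)*(-2/S) = -4)
5*(-11) + D(-5) = 5*(-11) - 4 = -55 - 4 = -59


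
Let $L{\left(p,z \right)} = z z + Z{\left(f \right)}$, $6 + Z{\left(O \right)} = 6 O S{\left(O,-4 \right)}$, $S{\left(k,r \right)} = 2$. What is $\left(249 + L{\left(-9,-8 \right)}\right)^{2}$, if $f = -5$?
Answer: $61009$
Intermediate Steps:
$Z{\left(O \right)} = -6 + 12 O$ ($Z{\left(O \right)} = -6 + 6 O 2 = -6 + 12 O$)
$L{\left(p,z \right)} = -66 + z^{2}$ ($L{\left(p,z \right)} = z z + \left(-6 + 12 \left(-5\right)\right) = z^{2} - 66 = -66 + z^{2}$)
$\left(249 + L{\left(-9,-8 \right)}\right)^{2} = \left(249 - \left(66 - \left(-8\right)^{2}\right)\right)^{2} = \left(249 + \left(-66 + 64\right)\right)^{2} = \left(249 - 2\right)^{2} = 247^{2} = 61009$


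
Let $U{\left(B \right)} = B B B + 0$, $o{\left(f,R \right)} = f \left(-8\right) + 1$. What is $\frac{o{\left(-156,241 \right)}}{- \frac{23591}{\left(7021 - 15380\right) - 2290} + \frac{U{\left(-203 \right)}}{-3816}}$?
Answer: $\frac{50755093416}{89173455379} \approx 0.56917$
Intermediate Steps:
$o{\left(f,R \right)} = 1 - 8 f$ ($o{\left(f,R \right)} = - 8 f + 1 = 1 - 8 f$)
$U{\left(B \right)} = B^{3}$ ($U{\left(B \right)} = B^{2} B + 0 = B^{3} + 0 = B^{3}$)
$\frac{o{\left(-156,241 \right)}}{- \frac{23591}{\left(7021 - 15380\right) - 2290} + \frac{U{\left(-203 \right)}}{-3816}} = \frac{1 - -1248}{- \frac{23591}{\left(7021 - 15380\right) - 2290} + \frac{\left(-203\right)^{3}}{-3816}} = \frac{1 + 1248}{- \frac{23591}{-8359 - 2290} - - \frac{8365427}{3816}} = \frac{1249}{- \frac{23591}{-10649} + \frac{8365427}{3816}} = \frac{1249}{\left(-23591\right) \left(- \frac{1}{10649}\right) + \frac{8365427}{3816}} = \frac{1249}{\frac{23591}{10649} + \frac{8365427}{3816}} = \frac{1249}{\frac{89173455379}{40636584}} = 1249 \cdot \frac{40636584}{89173455379} = \frac{50755093416}{89173455379}$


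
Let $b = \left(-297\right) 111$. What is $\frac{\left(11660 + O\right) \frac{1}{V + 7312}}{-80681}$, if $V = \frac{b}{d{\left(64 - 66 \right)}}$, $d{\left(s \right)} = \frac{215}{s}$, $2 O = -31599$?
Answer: $\frac{1779985}{264313215068} \approx 6.7344 \cdot 10^{-6}$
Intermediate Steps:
$O = - \frac{31599}{2}$ ($O = \frac{1}{2} \left(-31599\right) = - \frac{31599}{2} \approx -15800.0$)
$b = -32967$
$V = \frac{65934}{215}$ ($V = - \frac{32967}{215 \frac{1}{64 - 66}} = - \frac{32967}{215 \frac{1}{-2}} = - \frac{32967}{215 \left(- \frac{1}{2}\right)} = - \frac{32967}{- \frac{215}{2}} = \left(-32967\right) \left(- \frac{2}{215}\right) = \frac{65934}{215} \approx 306.67$)
$\frac{\left(11660 + O\right) \frac{1}{V + 7312}}{-80681} = \frac{\left(11660 - \frac{31599}{2}\right) \frac{1}{\frac{65934}{215} + 7312}}{-80681} = - \frac{8279}{2 \cdot \frac{1638014}{215}} \left(- \frac{1}{80681}\right) = \left(- \frac{8279}{2}\right) \frac{215}{1638014} \left(- \frac{1}{80681}\right) = \left(- \frac{1779985}{3276028}\right) \left(- \frac{1}{80681}\right) = \frac{1779985}{264313215068}$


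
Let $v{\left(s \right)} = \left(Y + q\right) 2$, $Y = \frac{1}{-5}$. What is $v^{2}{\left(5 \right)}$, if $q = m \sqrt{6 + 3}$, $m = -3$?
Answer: $\frac{8464}{25} \approx 338.56$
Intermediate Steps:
$Y = - \frac{1}{5} \approx -0.2$
$q = -9$ ($q = - 3 \sqrt{6 + 3} = - 3 \sqrt{9} = \left(-3\right) 3 = -9$)
$v{\left(s \right)} = - \frac{92}{5}$ ($v{\left(s \right)} = \left(- \frac{1}{5} - 9\right) 2 = \left(- \frac{46}{5}\right) 2 = - \frac{92}{5}$)
$v^{2}{\left(5 \right)} = \left(- \frac{92}{5}\right)^{2} = \frac{8464}{25}$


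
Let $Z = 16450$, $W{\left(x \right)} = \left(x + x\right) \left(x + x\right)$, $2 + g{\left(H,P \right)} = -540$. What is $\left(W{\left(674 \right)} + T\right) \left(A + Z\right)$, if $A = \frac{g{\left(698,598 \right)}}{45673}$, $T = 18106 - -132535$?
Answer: $\frac{1478406779465460}{45673} \approx 3.2369 \cdot 10^{10}$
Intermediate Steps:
$g{\left(H,P \right)} = -542$ ($g{\left(H,P \right)} = -2 - 540 = -542$)
$W{\left(x \right)} = 4 x^{2}$ ($W{\left(x \right)} = 2 x 2 x = 4 x^{2}$)
$T = 150641$ ($T = 18106 + 132535 = 150641$)
$A = - \frac{542}{45673} \approx -0.011867$
$\left(W{\left(674 \right)} + T\right) \left(A + Z\right) = \left(4 \cdot 674^{2} + 150641\right) \left(- \frac{542}{45673} + 16450\right) = \left(4 \cdot 454276 + 150641\right) \frac{751320308}{45673} = \left(1817104 + 150641\right) \frac{751320308}{45673} = 1967745 \cdot \frac{751320308}{45673} = \frac{1478406779465460}{45673}$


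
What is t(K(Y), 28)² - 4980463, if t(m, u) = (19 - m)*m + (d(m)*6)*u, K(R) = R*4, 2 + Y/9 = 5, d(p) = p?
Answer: 67814561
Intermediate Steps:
Y = 27 (Y = -18 + 9*5 = -18 + 45 = 27)
K(R) = 4*R
t(m, u) = m*(19 - m) + 6*m*u (t(m, u) = (19 - m)*m + (m*6)*u = m*(19 - m) + (6*m)*u = m*(19 - m) + 6*m*u)
t(K(Y), 28)² - 4980463 = ((4*27)*(19 - 4*27 + 6*28))² - 4980463 = (108*(19 - 1*108 + 168))² - 4980463 = (108*(19 - 108 + 168))² - 4980463 = (108*79)² - 4980463 = 8532² - 4980463 = 72795024 - 4980463 = 67814561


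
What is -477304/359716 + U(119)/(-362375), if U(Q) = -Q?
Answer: -43230057699/32588021375 ≈ -1.3266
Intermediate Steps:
-477304/359716 + U(119)/(-362375) = -477304/359716 - 1*119/(-362375) = -477304*1/359716 - 119*(-1/362375) = -119326/89929 + 119/362375 = -43230057699/32588021375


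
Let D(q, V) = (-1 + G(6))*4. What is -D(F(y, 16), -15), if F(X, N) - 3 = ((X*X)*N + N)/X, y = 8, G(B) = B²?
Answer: -140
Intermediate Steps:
F(X, N) = 3 + (N + N*X²)/X (F(X, N) = 3 + ((X*X)*N + N)/X = 3 + (X²*N + N)/X = 3 + (N*X² + N)/X = 3 + (N + N*X²)/X)
D(q, V) = 140 (D(q, V) = (-1 + 6²)*4 = (-1 + 36)*4 = 35*4 = 140)
-D(F(y, 16), -15) = -1*140 = -140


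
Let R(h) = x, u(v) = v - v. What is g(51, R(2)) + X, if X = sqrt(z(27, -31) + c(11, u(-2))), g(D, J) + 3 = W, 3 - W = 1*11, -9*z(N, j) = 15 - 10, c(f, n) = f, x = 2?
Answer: -11 + sqrt(94)/3 ≈ -7.7682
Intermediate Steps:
u(v) = 0
z(N, j) = -5/9 (z(N, j) = -(15 - 10)/9 = -1/9*5 = -5/9)
R(h) = 2
W = -8 (W = 3 - 11 = -8)
g(D, J) = -11 (g(D, J) = -3 - 8 = -11)
X = sqrt(94)/3 (X = sqrt(-5/9 + 11) = sqrt(94/9) = sqrt(94)/3 ≈ 3.2318)
g(51, R(2)) + X = -11 + sqrt(94)/3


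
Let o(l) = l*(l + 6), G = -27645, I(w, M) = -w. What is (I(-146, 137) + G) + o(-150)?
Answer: -5899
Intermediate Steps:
o(l) = l*(6 + l)
(I(-146, 137) + G) + o(-150) = (-1*(-146) - 27645) - 150*(6 - 150) = (146 - 27645) - 150*(-144) = -27499 + 21600 = -5899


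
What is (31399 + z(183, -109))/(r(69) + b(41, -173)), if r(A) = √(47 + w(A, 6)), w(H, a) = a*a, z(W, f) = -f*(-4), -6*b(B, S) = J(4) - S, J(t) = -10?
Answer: -30281814/23581 - 1114668*√83/23581 ≈ -1714.8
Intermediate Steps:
b(B, S) = 5/3 + S/6 (b(B, S) = -(-10 - S)/6 = 5/3 + S/6)
z(W, f) = 4*f
w(H, a) = a²
r(A) = √83 (r(A) = √(47 + 6²) = √(47 + 36) = √83)
(31399 + z(183, -109))/(r(69) + b(41, -173)) = (31399 + 4*(-109))/(√83 + (5/3 + (⅙)*(-173))) = (31399 - 436)/(√83 + (5/3 - 173/6)) = 30963/(√83 - 163/6) = 30963/(-163/6 + √83)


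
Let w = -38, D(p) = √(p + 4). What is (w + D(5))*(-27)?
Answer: 945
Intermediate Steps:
D(p) = √(4 + p)
(w + D(5))*(-27) = (-38 + √(4 + 5))*(-27) = (-38 + √9)*(-27) = (-38 + 3)*(-27) = -35*(-27) = 945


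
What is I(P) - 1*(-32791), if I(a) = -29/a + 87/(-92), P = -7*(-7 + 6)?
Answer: 21114127/644 ≈ 32786.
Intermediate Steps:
P = 7 (P = -7*(-1) = 7)
I(a) = -87/92 - 29/a (I(a) = -29/a + 87*(-1/92) = -29/a - 87/92 = -87/92 - 29/a)
I(P) - 1*(-32791) = (-87/92 - 29/7) - 1*(-32791) = (-87/92 - 29*1/7) + 32791 = (-87/92 - 29/7) + 32791 = -3277/644 + 32791 = 21114127/644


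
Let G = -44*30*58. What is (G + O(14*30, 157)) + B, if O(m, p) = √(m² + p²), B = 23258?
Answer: -53302 + √201049 ≈ -52854.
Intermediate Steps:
G = -76560 (G = -1320*58 = -76560)
(G + O(14*30, 157)) + B = (-76560 + √((14*30)² + 157²)) + 23258 = (-76560 + √(420² + 24649)) + 23258 = (-76560 + √(176400 + 24649)) + 23258 = (-76560 + √201049) + 23258 = -53302 + √201049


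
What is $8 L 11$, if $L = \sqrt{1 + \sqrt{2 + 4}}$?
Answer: $88 \sqrt{1 + \sqrt{6}} \approx 163.44$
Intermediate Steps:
$L = \sqrt{1 + \sqrt{6}} \approx 1.8573$
$8 L 11 = 8 \sqrt{1 + \sqrt{6}} \cdot 11 = 88 \sqrt{1 + \sqrt{6}}$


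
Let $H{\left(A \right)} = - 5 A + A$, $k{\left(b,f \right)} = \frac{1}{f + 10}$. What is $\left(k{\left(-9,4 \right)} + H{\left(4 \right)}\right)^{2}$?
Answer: $\frac{49729}{196} \approx 253.72$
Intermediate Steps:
$k{\left(b,f \right)} = \frac{1}{10 + f}$
$H{\left(A \right)} = - 4 A$
$\left(k{\left(-9,4 \right)} + H{\left(4 \right)}\right)^{2} = \left(\frac{1}{10 + 4} - 16\right)^{2} = \left(\frac{1}{14} - 16\right)^{2} = \left(- \frac{223}{14}\right)^{2} = \frac{49729}{196}$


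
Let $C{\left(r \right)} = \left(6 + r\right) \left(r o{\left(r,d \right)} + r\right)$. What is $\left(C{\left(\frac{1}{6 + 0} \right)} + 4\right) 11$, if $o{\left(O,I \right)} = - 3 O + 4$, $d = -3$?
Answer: $\frac{759}{8} \approx 94.875$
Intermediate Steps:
$o{\left(O,I \right)} = 4 - 3 O$
$C{\left(r \right)} = \left(6 + r\right) \left(r + r \left(4 - 3 r\right)\right)$ ($C{\left(r \right)} = \left(6 + r\right) \left(r \left(4 - 3 r\right) + r\right) = \left(6 + r\right) \left(r + r \left(4 - 3 r\right)\right)$)
$\left(C{\left(\frac{1}{6 + 0} \right)} + 4\right) 11 = \left(\frac{30 - \frac{13}{6 + 0} - 3 \left(\frac{1}{6 + 0}\right)^{2}}{6 + 0} + 4\right) 11 = \left(\frac{30 - \frac{13}{6} - 3 \left(\frac{1}{6}\right)^{2}}{6} + 4\right) 11 = \left(\frac{30 - \frac{13}{6} - \frac{3}{36}}{6} + 4\right) 11 = \left(\frac{30 - \frac{13}{6} - \frac{1}{12}}{6} + 4\right) 11 = \left(\frac{1}{6} \cdot \frac{111}{4} + 4\right) 11 = \left(\frac{37}{8} + 4\right) 11 = \frac{69}{8} \cdot 11 = \frac{759}{8}$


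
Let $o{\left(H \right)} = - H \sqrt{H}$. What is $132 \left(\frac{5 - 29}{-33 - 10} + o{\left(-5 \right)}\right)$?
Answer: $\frac{3168}{43} + 660 i \sqrt{5} \approx 73.674 + 1475.8 i$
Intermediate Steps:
$o{\left(H \right)} = - H^{\frac{3}{2}}$
$132 \left(\frac{5 - 29}{-33 - 10} + o{\left(-5 \right)}\right) = 132 \left(\frac{5 - 29}{-33 - 10} - \left(-5\right)^{\frac{3}{2}}\right) = 132 \left(- \frac{24}{-43} - - 5 i \sqrt{5}\right) = 132 \left(\left(-24\right) \left(- \frac{1}{43}\right) + 5 i \sqrt{5}\right) = 132 \left(\frac{24}{43} + 5 i \sqrt{5}\right) = \frac{3168}{43} + 660 i \sqrt{5}$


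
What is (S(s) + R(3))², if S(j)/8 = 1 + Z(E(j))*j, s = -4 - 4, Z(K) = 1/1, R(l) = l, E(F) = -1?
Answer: 2809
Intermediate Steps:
Z(K) = 1
s = -8
S(j) = 8 + 8*j (S(j) = 8*(1 + 1*j) = 8*(1 + j) = 8 + 8*j)
(S(s) + R(3))² = ((8 + 8*(-8)) + 3)² = ((8 - 64) + 3)² = (-56 + 3)² = (-53)² = 2809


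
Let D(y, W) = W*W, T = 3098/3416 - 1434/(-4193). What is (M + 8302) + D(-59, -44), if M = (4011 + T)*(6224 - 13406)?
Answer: -2105065403803/73078 ≈ -2.8806e+7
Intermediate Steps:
T = 1277747/1023092 (T = 3098*(1/3416) - 1434*(-1/4193) = 1549/1708 + 1434/4193 = 1277747/1023092 ≈ 1.2489)
D(y, W) = W**2
M = -2105813576367/73078 (M = (4011 + 1277747/1023092)*(6224 - 13406) = (4104899759/1023092)*(-7182) = -2105813576367/73078 ≈ -2.8816e+7)
(M + 8302) + D(-59, -44) = (-2105813576367/73078 + 8302) + (-44)**2 = -2105206882811/73078 + 1936 = -2105065403803/73078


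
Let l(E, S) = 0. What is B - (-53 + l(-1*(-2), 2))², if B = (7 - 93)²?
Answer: 4587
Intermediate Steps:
B = 7396 (B = (-86)² = 7396)
B - (-53 + l(-1*(-2), 2))² = 7396 - (-53 + 0)² = 7396 - 1*(-53)² = 7396 - 1*2809 = 7396 - 2809 = 4587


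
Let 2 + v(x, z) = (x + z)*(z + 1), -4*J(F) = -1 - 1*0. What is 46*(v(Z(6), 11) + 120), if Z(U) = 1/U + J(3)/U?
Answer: 11615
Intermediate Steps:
J(F) = 1/4 (J(F) = -(-1 - 1*0)/4 = -(-1 + 0)/4 = -1/4*(-1) = 1/4)
Z(U) = 5/(4*U) (Z(U) = 1/U + 1/(4*U) = 5/(4*U))
v(x, z) = -2 + (1 + z)*(x + z) (v(x, z) = -2 + (x + z)*(z + 1) = -2 + (x + z)*(1 + z) = -2 + (1 + z)*(x + z))
46*(v(Z(6), 11) + 120) = 46*((-2 + (5/4)/6 + 11 + 11**2 + ((5/4)/6)*11) + 120) = 46*((-2 + (5/4)*(1/6) + 11 + 121 + ((5/4)*(1/6))*11) + 120) = 46*((-2 + 5/24 + 11 + 121 + (5/24)*11) + 120) = 46*((-2 + 5/24 + 11 + 121 + 55/24) + 120) = 46*(265/2 + 120) = 46*(505/2) = 11615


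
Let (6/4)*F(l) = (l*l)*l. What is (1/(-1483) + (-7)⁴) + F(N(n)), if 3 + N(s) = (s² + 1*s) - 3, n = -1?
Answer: 3347130/1483 ≈ 2257.0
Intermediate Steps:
N(s) = -6 + s + s² (N(s) = -3 + ((s² + 1*s) - 3) = -3 + ((s² + s) - 3) = -3 + ((s + s²) - 3) = -3 + (-3 + s + s²) = -6 + s + s²)
F(l) = 2*l³/3 (F(l) = 2*((l*l)*l)/3 = 2*(l²*l)/3 = 2*l³/3)
(1/(-1483) + (-7)⁴) + F(N(n)) = (1/(-1483) + (-7)⁴) + 2*(-6 - 1 + (-1)²)³/3 = (-1/1483 + 2401) + 2*(-6 - 1 + 1)³/3 = 3560682/1483 + (⅔)*(-6)³ = 3560682/1483 + (⅔)*(-216) = 3560682/1483 - 144 = 3347130/1483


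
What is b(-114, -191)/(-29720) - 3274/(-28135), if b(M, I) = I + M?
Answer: 21176891/167234440 ≈ 0.12663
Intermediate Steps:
b(-114, -191)/(-29720) - 3274/(-28135) = (-191 - 114)/(-29720) - 3274/(-28135) = -305*(-1/29720) - 3274*(-1/28135) = 61/5944 + 3274/28135 = 21176891/167234440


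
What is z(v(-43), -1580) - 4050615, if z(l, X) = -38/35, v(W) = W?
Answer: -141771563/35 ≈ -4.0506e+6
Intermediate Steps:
z(l, X) = -38/35 (z(l, X) = -38*1/35 = -38/35)
z(v(-43), -1580) - 4050615 = -38/35 - 4050615 = -141771563/35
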